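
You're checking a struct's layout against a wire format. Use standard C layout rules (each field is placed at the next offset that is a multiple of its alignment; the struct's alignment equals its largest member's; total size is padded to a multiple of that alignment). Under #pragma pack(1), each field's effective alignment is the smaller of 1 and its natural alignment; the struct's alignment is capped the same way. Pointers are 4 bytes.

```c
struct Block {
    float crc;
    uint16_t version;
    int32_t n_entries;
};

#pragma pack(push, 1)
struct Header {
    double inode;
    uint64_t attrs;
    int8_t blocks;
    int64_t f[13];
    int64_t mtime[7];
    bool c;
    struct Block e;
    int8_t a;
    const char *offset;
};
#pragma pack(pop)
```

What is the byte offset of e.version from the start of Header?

182

Block: crc at 0 (size 4, align 4) → ends 4; version at 4 (size 2, align 2) → ends 6; pad 2 to align 4 for n_entries; n_entries at 8 (size 4, align 4) → ends 12; total 12 bytes, alignment 4
inode at 0 (size 8, align 1) → ends 8
attrs at 8 (size 8, align 1) → ends 16
blocks at 16 (size 1, align 1) → ends 17
f at 17 (size 104, align 1) → ends 121
mtime at 121 (size 56, align 1) → ends 177
c at 177 (size 1, align 1) → ends 178
e at 178 (size 12, align 1) → ends 190
within Block: version at 4
178 + 4 = 182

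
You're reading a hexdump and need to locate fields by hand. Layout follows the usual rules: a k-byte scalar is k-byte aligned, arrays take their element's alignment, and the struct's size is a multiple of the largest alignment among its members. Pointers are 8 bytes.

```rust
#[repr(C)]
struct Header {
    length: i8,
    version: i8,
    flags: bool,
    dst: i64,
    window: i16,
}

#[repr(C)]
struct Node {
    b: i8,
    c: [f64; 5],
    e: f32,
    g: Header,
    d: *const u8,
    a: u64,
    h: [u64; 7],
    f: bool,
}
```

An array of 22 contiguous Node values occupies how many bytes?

3520

Header: @0: length [1B, align 1] → 1; @1: version [1B, align 1] → 2; @2: flags [1B, align 1] → 3; +5 pad (align 8); @8: dst [8B, align 8] → 16; @16: window [2B, align 2] → 18; +6 tail pad (align 8); size 24, align 8
@0: b [1B, align 1] → 1
+7 pad (align 8)
@8: c [40B, align 8] → 48
@48: e [4B, align 4] → 52
+4 pad (align 8)
@56: g [24B, align 8] → 80
@80: d [8B, align 8] → 88
@88: a [8B, align 8] → 96
@96: h [56B, align 8] → 152
@152: f [1B, align 1] → 153
+7 tail pad (align 8)
size 160, align 8
array of 22: 22 × 160 = 3520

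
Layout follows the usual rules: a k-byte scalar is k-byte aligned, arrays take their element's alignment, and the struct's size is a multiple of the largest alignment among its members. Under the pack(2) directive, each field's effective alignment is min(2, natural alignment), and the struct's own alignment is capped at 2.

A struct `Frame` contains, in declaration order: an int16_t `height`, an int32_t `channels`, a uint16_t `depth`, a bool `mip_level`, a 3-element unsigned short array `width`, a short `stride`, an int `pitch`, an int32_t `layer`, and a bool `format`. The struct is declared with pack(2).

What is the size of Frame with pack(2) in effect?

28

@0: height [2B, align 2] → 2
@2: channels [4B, align 2] → 6
@6: depth [2B, align 2] → 8
@8: mip_level [1B, align 1] → 9
+1 pad (align 2)
@10: width [6B, align 2] → 16
@16: stride [2B, align 2] → 18
@18: pitch [4B, align 2] → 22
@22: layer [4B, align 2] → 26
@26: format [1B, align 1] → 27
+1 tail pad (align 2)
size 28, align 2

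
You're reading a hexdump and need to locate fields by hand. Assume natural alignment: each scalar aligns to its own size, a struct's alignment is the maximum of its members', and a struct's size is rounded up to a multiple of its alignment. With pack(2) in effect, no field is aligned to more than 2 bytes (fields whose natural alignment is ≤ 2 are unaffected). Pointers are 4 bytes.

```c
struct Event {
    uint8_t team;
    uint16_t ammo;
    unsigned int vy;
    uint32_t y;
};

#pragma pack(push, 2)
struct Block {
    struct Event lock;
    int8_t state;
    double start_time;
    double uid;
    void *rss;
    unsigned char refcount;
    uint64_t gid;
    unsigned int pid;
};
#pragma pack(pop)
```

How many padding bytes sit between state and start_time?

Event: team at 0 (size 1, align 1) → ends 1; pad 1 to align 2 for ammo; ammo at 2 (size 2, align 2) → ends 4; vy at 4 (size 4, align 4) → ends 8; y at 8 (size 4, align 4) → ends 12; total 12 bytes, alignment 4
lock at 0 (size 12, align 2) → ends 12
state at 12 (size 1, align 1) → ends 13
pad 1 to align 2 for start_time
start_time at 14 (size 8, align 2) → ends 22

1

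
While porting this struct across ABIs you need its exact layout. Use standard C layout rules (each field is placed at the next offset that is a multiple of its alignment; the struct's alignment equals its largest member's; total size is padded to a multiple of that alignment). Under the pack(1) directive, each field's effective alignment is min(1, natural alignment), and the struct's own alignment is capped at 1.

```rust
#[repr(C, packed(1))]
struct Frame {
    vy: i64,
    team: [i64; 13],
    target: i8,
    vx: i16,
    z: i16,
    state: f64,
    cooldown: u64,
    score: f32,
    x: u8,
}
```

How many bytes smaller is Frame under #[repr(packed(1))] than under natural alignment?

natural layout:
  0..8  vy  (8B, 8-aligned)
  8..112  team  (104B, 8-aligned)
  112..113  target  (1B, 1-aligned)
  113..114  -- padding (1B)
  114..116  vx  (2B, 2-aligned)
  116..118  z  (2B, 2-aligned)
  118..120  -- padding (2B)
  120..128  state  (8B, 8-aligned)
  128..136  cooldown  (8B, 8-aligned)
  136..140  score  (4B, 4-aligned)
  140..141  x  (1B, 1-aligned)
  141..144  -- tail padding (3B)
  sizeof = 144, alignof = 8
packed(1) layout:
  0..8  vy  (8B, 1-aligned)
  8..112  team  (104B, 1-aligned)
  112..113  target  (1B, 1-aligned)
  113..115  vx  (2B, 1-aligned)
  115..117  z  (2B, 1-aligned)
  117..125  state  (8B, 1-aligned)
  125..133  cooldown  (8B, 1-aligned)
  133..137  score  (4B, 1-aligned)
  137..138  x  (1B, 1-aligned)
  sizeof = 138, alignof = 1
144 − 138 = 6

6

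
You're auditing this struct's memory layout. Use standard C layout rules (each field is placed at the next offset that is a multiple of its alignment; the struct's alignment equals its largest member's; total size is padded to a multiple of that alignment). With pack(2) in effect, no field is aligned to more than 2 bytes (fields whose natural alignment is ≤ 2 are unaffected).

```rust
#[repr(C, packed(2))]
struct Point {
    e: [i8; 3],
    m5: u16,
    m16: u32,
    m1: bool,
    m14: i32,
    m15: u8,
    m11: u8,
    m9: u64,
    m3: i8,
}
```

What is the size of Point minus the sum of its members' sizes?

0..3  e  (3B, 1-aligned)
3..4  -- padding (1B)
4..6  m5  (2B, 2-aligned)
6..10  m16  (4B, 2-aligned)
10..11  m1  (1B, 1-aligned)
11..12  -- padding (1B)
12..16  m14  (4B, 2-aligned)
16..17  m15  (1B, 1-aligned)
17..18  m11  (1B, 1-aligned)
18..26  m9  (8B, 2-aligned)
26..27  m3  (1B, 1-aligned)
27..28  -- tail padding (1B)
sizeof = 28, alignof = 2
data bytes 25, size 28 → padding 3

3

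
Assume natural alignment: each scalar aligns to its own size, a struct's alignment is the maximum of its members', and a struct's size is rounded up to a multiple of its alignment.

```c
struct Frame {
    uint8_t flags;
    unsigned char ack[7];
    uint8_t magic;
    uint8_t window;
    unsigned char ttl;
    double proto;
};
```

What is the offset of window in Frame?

0..1  flags  (1B, 1-aligned)
1..8  ack  (7B, 1-aligned)
8..9  magic  (1B, 1-aligned)
9..10  window  (1B, 1-aligned)

9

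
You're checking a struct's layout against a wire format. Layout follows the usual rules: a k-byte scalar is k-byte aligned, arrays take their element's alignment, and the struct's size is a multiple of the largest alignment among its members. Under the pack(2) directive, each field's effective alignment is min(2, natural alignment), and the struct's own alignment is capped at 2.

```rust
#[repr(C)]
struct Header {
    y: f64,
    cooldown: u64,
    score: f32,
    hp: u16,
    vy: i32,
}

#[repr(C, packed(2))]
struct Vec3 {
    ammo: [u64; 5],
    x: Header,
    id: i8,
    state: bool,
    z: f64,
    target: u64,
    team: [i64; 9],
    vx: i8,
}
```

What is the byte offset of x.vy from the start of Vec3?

Header: 0..8  y  (8B, 8-aligned); 8..16  cooldown  (8B, 8-aligned); 16..20  score  (4B, 4-aligned); 20..22  hp  (2B, 2-aligned); 22..24  -- padding (2B); 24..28  vy  (4B, 4-aligned); 28..32  -- tail padding (4B); sizeof = 32, alignof = 8
0..40  ammo  (40B, 2-aligned)
40..72  x  (32B, 2-aligned)
within Header: vy at 24
40 + 24 = 64

64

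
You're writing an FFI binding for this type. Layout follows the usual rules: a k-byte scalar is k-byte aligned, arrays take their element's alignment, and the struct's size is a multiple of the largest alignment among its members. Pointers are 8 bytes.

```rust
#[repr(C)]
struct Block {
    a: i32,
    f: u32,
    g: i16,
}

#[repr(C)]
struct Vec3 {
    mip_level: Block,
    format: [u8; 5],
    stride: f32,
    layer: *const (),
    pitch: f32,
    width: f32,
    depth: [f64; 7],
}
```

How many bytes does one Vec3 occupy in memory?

Block: a at 0 (size 4, align 4) → ends 4; f at 4 (size 4, align 4) → ends 8; g at 8 (size 2, align 2) → ends 10; tail pad 2 to reach multiple of 4; total 12 bytes, alignment 4
mip_level at 0 (size 12, align 4) → ends 12
format at 12 (size 5, align 1) → ends 17
pad 3 to align 4 for stride
stride at 20 (size 4, align 4) → ends 24
layer at 24 (size 8, align 8) → ends 32
pitch at 32 (size 4, align 4) → ends 36
width at 36 (size 4, align 4) → ends 40
depth at 40 (size 56, align 8) → ends 96
total 96 bytes, alignment 8

96 bytes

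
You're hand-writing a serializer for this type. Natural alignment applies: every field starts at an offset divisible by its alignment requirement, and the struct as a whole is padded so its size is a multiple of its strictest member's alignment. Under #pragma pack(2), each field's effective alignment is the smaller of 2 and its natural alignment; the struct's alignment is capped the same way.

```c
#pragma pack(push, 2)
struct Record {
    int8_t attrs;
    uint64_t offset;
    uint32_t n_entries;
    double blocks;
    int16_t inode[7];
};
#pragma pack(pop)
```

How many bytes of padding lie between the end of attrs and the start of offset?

1

@0: attrs [1B, align 1] → 1
+1 pad (align 2)
@2: offset [8B, align 2] → 10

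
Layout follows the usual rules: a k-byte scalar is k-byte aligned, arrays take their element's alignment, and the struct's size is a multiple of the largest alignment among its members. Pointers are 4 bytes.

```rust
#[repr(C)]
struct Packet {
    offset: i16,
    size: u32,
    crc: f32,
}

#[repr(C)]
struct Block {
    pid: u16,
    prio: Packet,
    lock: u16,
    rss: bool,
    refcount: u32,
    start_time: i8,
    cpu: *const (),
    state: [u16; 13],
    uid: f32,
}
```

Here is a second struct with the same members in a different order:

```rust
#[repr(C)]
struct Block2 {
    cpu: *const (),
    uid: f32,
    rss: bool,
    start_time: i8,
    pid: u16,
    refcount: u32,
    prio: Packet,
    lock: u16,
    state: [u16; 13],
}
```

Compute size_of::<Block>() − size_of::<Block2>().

Packet: 0..2  offset  (2B, 2-aligned); 2..4  -- padding (2B); 4..8  size  (4B, 4-aligned); 8..12  crc  (4B, 4-aligned); sizeof = 12, alignof = 4
0..2  pid  (2B, 2-aligned)
2..4  -- padding (2B)
4..16  prio  (12B, 4-aligned)
16..18  lock  (2B, 2-aligned)
18..19  rss  (1B, 1-aligned)
19..20  -- padding (1B)
20..24  refcount  (4B, 4-aligned)
24..25  start_time  (1B, 1-aligned)
25..28  -- padding (3B)
28..32  cpu  (4B, 4-aligned)
32..58  state  (26B, 2-aligned)
58..60  -- padding (2B)
60..64  uid  (4B, 4-aligned)
sizeof = 64, alignof = 4
— Block2 —
0..4  cpu  (4B, 4-aligned)
4..8  uid  (4B, 4-aligned)
8..9  rss  (1B, 1-aligned)
9..10  start_time  (1B, 1-aligned)
10..12  pid  (2B, 2-aligned)
12..16  refcount  (4B, 4-aligned)
16..28  prio  (12B, 4-aligned)
28..30  lock  (2B, 2-aligned)
30..56  state  (26B, 2-aligned)
sizeof = 56, alignof = 4
64 − 56 = 8

8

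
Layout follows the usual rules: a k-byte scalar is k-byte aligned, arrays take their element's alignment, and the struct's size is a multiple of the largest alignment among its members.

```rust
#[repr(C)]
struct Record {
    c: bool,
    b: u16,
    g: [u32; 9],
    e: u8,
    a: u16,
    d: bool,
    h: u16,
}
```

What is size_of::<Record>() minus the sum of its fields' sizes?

3

0..1  c  (1B, 1-aligned)
1..2  -- padding (1B)
2..4  b  (2B, 2-aligned)
4..40  g  (36B, 4-aligned)
40..41  e  (1B, 1-aligned)
41..42  -- padding (1B)
42..44  a  (2B, 2-aligned)
44..45  d  (1B, 1-aligned)
45..46  -- padding (1B)
46..48  h  (2B, 2-aligned)
sizeof = 48, alignof = 4
data bytes 45, size 48 → padding 3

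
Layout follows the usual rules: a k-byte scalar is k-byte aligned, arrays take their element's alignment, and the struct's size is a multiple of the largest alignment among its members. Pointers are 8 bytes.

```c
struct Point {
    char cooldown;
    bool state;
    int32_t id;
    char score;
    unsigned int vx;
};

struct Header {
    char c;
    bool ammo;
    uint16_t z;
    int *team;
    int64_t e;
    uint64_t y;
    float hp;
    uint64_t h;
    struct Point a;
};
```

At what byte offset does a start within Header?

Point: @0: cooldown [1B, align 1] → 1; @1: state [1B, align 1] → 2; +2 pad (align 4); @4: id [4B, align 4] → 8; @8: score [1B, align 1] → 9; +3 pad (align 4); @12: vx [4B, align 4] → 16; size 16, align 4
@0: c [1B, align 1] → 1
@1: ammo [1B, align 1] → 2
@2: z [2B, align 2] → 4
+4 pad (align 8)
@8: team [8B, align 8] → 16
@16: e [8B, align 8] → 24
@24: y [8B, align 8] → 32
@32: hp [4B, align 4] → 36
+4 pad (align 8)
@40: h [8B, align 8] → 48
@48: a [16B, align 4] → 64

48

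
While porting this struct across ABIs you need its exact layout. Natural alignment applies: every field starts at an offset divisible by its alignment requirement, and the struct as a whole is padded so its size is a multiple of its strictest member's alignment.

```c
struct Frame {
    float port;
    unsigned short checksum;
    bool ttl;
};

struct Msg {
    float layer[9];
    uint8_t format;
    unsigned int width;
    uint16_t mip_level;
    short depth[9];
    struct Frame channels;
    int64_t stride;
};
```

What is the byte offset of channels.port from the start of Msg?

Frame: 0..4  port  (4B, 4-aligned); 4..6  checksum  (2B, 2-aligned); 6..7  ttl  (1B, 1-aligned); 7..8  -- tail padding (1B); sizeof = 8, alignof = 4
0..36  layer  (36B, 4-aligned)
36..37  format  (1B, 1-aligned)
37..40  -- padding (3B)
40..44  width  (4B, 4-aligned)
44..46  mip_level  (2B, 2-aligned)
46..64  depth  (18B, 2-aligned)
64..72  channels  (8B, 4-aligned)
within Frame: port at 0
64 + 0 = 64

64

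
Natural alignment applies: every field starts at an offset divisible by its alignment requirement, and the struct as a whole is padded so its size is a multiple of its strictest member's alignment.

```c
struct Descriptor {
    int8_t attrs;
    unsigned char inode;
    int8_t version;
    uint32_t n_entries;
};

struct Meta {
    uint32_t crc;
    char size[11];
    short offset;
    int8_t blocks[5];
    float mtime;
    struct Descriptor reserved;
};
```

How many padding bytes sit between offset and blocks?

0

Descriptor: attrs at 0 (size 1, align 1) → ends 1; inode at 1 (size 1, align 1) → ends 2; version at 2 (size 1, align 1) → ends 3; pad 1 to align 4 for n_entries; n_entries at 4 (size 4, align 4) → ends 8; total 8 bytes, alignment 4
crc at 0 (size 4, align 4) → ends 4
size at 4 (size 11, align 1) → ends 15
pad 1 to align 2 for offset
offset at 16 (size 2, align 2) → ends 18
blocks at 18 (size 5, align 1) → ends 23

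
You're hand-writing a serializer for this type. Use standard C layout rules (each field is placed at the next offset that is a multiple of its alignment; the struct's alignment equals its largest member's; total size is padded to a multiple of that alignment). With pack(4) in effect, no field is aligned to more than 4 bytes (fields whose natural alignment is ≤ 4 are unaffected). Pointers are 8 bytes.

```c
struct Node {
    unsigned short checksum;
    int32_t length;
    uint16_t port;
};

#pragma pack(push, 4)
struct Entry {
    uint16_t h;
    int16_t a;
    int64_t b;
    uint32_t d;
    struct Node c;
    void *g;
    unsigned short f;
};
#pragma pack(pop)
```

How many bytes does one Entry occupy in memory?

Node: @0: checksum [2B, align 2] → 2; +2 pad (align 4); @4: length [4B, align 4] → 8; @8: port [2B, align 2] → 10; +2 tail pad (align 4); size 12, align 4
@0: h [2B, align 2] → 2
@2: a [2B, align 2] → 4
@4: b [8B, align 4] → 12
@12: d [4B, align 4] → 16
@16: c [12B, align 4] → 28
@28: g [8B, align 4] → 36
@36: f [2B, align 2] → 38
+2 tail pad (align 4)
size 40, align 4

40 bytes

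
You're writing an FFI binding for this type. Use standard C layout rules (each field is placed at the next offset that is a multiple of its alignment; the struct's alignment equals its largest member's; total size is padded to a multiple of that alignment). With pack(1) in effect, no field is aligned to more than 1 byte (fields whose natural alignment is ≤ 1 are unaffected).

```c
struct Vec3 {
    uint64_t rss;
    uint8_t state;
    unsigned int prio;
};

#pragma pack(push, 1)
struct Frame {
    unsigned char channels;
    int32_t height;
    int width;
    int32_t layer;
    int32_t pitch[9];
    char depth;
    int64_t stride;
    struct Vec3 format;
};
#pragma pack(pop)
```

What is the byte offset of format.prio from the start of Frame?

70

Vec3: @0: rss [8B, align 8] → 8; @8: state [1B, align 1] → 9; +3 pad (align 4); @12: prio [4B, align 4] → 16; size 16, align 8
@0: channels [1B, align 1] → 1
@1: height [4B, align 1] → 5
@5: width [4B, align 1] → 9
@9: layer [4B, align 1] → 13
@13: pitch [36B, align 1] → 49
@49: depth [1B, align 1] → 50
@50: stride [8B, align 1] → 58
@58: format [16B, align 1] → 74
within Vec3: prio at 12
58 + 12 = 70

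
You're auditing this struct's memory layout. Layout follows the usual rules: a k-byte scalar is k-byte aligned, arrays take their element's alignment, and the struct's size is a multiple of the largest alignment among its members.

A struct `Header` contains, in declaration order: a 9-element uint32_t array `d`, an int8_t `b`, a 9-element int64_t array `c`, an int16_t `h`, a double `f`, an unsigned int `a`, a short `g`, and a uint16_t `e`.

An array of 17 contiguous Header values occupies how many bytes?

0..36  d  (36B, 4-aligned)
36..37  b  (1B, 1-aligned)
37..40  -- padding (3B)
40..112  c  (72B, 8-aligned)
112..114  h  (2B, 2-aligned)
114..120  -- padding (6B)
120..128  f  (8B, 8-aligned)
128..132  a  (4B, 4-aligned)
132..134  g  (2B, 2-aligned)
134..136  e  (2B, 2-aligned)
sizeof = 136, alignof = 8
array of 17: 17 × 136 = 2312

2312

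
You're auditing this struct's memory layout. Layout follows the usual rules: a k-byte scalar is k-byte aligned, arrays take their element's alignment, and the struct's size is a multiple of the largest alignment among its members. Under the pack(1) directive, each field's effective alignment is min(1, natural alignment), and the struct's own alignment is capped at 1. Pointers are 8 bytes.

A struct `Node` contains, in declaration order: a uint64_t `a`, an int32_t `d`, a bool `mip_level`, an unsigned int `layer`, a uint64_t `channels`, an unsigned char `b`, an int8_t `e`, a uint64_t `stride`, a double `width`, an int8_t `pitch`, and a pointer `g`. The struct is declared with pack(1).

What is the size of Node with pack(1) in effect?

52

0..8  a  (8B, 1-aligned)
8..12  d  (4B, 1-aligned)
12..13  mip_level  (1B, 1-aligned)
13..17  layer  (4B, 1-aligned)
17..25  channels  (8B, 1-aligned)
25..26  b  (1B, 1-aligned)
26..27  e  (1B, 1-aligned)
27..35  stride  (8B, 1-aligned)
35..43  width  (8B, 1-aligned)
43..44  pitch  (1B, 1-aligned)
44..52  g  (8B, 1-aligned)
sizeof = 52, alignof = 1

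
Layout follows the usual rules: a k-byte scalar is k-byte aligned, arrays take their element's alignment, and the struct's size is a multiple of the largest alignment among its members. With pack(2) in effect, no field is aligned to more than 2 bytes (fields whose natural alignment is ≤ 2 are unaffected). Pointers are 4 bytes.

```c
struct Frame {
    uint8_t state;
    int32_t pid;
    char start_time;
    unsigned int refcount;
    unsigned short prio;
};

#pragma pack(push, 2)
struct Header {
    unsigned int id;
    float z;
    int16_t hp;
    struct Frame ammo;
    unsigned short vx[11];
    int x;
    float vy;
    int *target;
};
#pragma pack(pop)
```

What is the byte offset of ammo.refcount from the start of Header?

22

Frame: @0: state [1B, align 1] → 1; +3 pad (align 4); @4: pid [4B, align 4] → 8; @8: start_time [1B, align 1] → 9; +3 pad (align 4); @12: refcount [4B, align 4] → 16; @16: prio [2B, align 2] → 18; +2 tail pad (align 4); size 20, align 4
@0: id [4B, align 2] → 4
@4: z [4B, align 2] → 8
@8: hp [2B, align 2] → 10
@10: ammo [20B, align 2] → 30
within Frame: refcount at 12
10 + 12 = 22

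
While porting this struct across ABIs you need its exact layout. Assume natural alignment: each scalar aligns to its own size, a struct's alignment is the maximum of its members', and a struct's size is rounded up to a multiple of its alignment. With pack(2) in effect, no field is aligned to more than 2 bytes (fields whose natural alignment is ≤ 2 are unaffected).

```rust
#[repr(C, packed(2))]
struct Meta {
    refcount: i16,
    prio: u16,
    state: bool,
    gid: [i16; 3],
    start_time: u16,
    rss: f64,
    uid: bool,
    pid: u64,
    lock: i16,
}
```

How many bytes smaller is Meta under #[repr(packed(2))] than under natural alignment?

14

natural layout:
  0..2  refcount  (2B, 2-aligned)
  2..4  prio  (2B, 2-aligned)
  4..5  state  (1B, 1-aligned)
  5..6  -- padding (1B)
  6..12  gid  (6B, 2-aligned)
  12..14  start_time  (2B, 2-aligned)
  14..16  -- padding (2B)
  16..24  rss  (8B, 8-aligned)
  24..25  uid  (1B, 1-aligned)
  25..32  -- padding (7B)
  32..40  pid  (8B, 8-aligned)
  40..42  lock  (2B, 2-aligned)
  42..48  -- tail padding (6B)
  sizeof = 48, alignof = 8
packed(2) layout:
  0..2  refcount  (2B, 2-aligned)
  2..4  prio  (2B, 2-aligned)
  4..5  state  (1B, 1-aligned)
  5..6  -- padding (1B)
  6..12  gid  (6B, 2-aligned)
  12..14  start_time  (2B, 2-aligned)
  14..22  rss  (8B, 2-aligned)
  22..23  uid  (1B, 1-aligned)
  23..24  -- padding (1B)
  24..32  pid  (8B, 2-aligned)
  32..34  lock  (2B, 2-aligned)
  sizeof = 34, alignof = 2
48 − 34 = 14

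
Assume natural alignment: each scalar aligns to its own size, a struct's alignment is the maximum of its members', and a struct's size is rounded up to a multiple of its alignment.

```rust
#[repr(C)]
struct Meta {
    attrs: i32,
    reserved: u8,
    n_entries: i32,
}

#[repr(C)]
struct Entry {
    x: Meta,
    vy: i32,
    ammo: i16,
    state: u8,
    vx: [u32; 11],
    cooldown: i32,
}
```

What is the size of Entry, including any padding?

68

Meta: @0: attrs [4B, align 4] → 4; @4: reserved [1B, align 1] → 5; +3 pad (align 4); @8: n_entries [4B, align 4] → 12; size 12, align 4
@0: x [12B, align 4] → 12
@12: vy [4B, align 4] → 16
@16: ammo [2B, align 2] → 18
@18: state [1B, align 1] → 19
+1 pad (align 4)
@20: vx [44B, align 4] → 64
@64: cooldown [4B, align 4] → 68
size 68, align 4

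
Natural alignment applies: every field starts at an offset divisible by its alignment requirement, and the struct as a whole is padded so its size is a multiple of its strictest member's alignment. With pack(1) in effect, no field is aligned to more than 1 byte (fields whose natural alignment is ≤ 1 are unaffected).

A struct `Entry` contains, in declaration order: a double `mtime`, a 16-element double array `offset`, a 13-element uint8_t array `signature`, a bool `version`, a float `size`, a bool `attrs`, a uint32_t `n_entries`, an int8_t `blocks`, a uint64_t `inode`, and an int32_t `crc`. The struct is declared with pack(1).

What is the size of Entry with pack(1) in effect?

@0: mtime [8B, align 1] → 8
@8: offset [128B, align 1] → 136
@136: signature [13B, align 1] → 149
@149: version [1B, align 1] → 150
@150: size [4B, align 1] → 154
@154: attrs [1B, align 1] → 155
@155: n_entries [4B, align 1] → 159
@159: blocks [1B, align 1] → 160
@160: inode [8B, align 1] → 168
@168: crc [4B, align 1] → 172
size 172, align 1

172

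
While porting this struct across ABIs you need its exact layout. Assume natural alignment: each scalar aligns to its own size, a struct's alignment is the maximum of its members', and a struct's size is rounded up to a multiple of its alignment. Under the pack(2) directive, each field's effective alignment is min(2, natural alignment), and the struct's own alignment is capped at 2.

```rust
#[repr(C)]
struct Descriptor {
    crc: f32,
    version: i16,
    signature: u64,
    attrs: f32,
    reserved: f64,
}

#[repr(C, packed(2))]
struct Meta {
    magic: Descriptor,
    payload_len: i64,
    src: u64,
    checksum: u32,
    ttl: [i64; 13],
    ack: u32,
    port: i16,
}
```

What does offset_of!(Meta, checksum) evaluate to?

Descriptor: 0..4  crc  (4B, 4-aligned); 4..6  version  (2B, 2-aligned); 6..8  -- padding (2B); 8..16  signature  (8B, 8-aligned); 16..20  attrs  (4B, 4-aligned); 20..24  -- padding (4B); 24..32  reserved  (8B, 8-aligned); sizeof = 32, alignof = 8
0..32  magic  (32B, 2-aligned)
32..40  payload_len  (8B, 2-aligned)
40..48  src  (8B, 2-aligned)
48..52  checksum  (4B, 2-aligned)

48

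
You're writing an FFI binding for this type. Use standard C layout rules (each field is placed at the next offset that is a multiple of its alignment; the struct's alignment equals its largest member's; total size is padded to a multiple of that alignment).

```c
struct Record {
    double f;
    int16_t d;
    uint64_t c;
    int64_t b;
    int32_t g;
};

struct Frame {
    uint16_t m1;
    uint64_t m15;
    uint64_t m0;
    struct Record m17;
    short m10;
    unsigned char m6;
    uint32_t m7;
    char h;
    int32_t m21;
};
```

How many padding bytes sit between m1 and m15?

Record: @0: f [8B, align 8] → 8; @8: d [2B, align 2] → 10; +6 pad (align 8); @16: c [8B, align 8] → 24; @24: b [8B, align 8] → 32; @32: g [4B, align 4] → 36; +4 tail pad (align 8); size 40, align 8
@0: m1 [2B, align 2] → 2
+6 pad (align 8)
@8: m15 [8B, align 8] → 16

6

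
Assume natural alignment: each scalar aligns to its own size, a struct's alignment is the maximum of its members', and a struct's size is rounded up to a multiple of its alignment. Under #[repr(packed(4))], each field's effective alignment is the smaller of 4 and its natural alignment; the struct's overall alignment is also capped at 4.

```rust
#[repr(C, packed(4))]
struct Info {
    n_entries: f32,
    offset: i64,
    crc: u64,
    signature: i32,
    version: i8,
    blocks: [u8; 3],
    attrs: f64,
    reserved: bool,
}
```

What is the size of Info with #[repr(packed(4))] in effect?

n_entries at 0 (size 4, align 4) → ends 4
offset at 4 (size 8, align 4) → ends 12
crc at 12 (size 8, align 4) → ends 20
signature at 20 (size 4, align 4) → ends 24
version at 24 (size 1, align 1) → ends 25
blocks at 25 (size 3, align 1) → ends 28
attrs at 28 (size 8, align 4) → ends 36
reserved at 36 (size 1, align 1) → ends 37
tail pad 3 to reach multiple of 4
total 40 bytes, alignment 4

40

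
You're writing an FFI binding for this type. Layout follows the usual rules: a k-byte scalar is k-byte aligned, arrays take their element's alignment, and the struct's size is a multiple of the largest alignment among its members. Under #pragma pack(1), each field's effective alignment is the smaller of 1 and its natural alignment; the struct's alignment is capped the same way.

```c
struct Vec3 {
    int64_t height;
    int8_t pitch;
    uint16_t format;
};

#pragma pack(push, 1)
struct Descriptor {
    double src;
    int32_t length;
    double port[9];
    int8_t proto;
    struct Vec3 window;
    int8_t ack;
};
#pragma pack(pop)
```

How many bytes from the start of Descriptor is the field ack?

Vec3: 0..8  height  (8B, 8-aligned); 8..9  pitch  (1B, 1-aligned); 9..10  -- padding (1B); 10..12  format  (2B, 2-aligned); 12..16  -- tail padding (4B); sizeof = 16, alignof = 8
0..8  src  (8B, 1-aligned)
8..12  length  (4B, 1-aligned)
12..84  port  (72B, 1-aligned)
84..85  proto  (1B, 1-aligned)
85..101  window  (16B, 1-aligned)
101..102  ack  (1B, 1-aligned)

101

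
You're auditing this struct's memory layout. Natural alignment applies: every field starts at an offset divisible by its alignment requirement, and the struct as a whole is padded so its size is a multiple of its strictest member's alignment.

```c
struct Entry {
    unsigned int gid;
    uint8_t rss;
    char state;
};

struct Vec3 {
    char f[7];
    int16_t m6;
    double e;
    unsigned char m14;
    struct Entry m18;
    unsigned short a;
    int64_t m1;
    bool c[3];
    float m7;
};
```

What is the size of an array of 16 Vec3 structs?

Entry: @0: gid [4B, align 4] → 4; @4: rss [1B, align 1] → 5; @5: state [1B, align 1] → 6; +2 tail pad (align 4); size 8, align 4
@0: f [7B, align 1] → 7
+1 pad (align 2)
@8: m6 [2B, align 2] → 10
+6 pad (align 8)
@16: e [8B, align 8] → 24
@24: m14 [1B, align 1] → 25
+3 pad (align 4)
@28: m18 [8B, align 4] → 36
@36: a [2B, align 2] → 38
+2 pad (align 8)
@40: m1 [8B, align 8] → 48
@48: c [3B, align 1] → 51
+1 pad (align 4)
@52: m7 [4B, align 4] → 56
size 56, align 8
array of 16: 16 × 56 = 896

896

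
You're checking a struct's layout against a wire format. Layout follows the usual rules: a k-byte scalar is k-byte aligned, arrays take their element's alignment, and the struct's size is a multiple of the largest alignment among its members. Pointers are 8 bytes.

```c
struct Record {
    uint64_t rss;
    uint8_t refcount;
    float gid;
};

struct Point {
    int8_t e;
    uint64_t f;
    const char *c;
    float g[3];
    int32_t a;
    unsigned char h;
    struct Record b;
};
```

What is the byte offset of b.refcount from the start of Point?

56

Record: 0..8  rss  (8B, 8-aligned); 8..9  refcount  (1B, 1-aligned); 9..12  -- padding (3B); 12..16  gid  (4B, 4-aligned); sizeof = 16, alignof = 8
0..1  e  (1B, 1-aligned)
1..8  -- padding (7B)
8..16  f  (8B, 8-aligned)
16..24  c  (8B, 8-aligned)
24..36  g  (12B, 4-aligned)
36..40  a  (4B, 4-aligned)
40..41  h  (1B, 1-aligned)
41..48  -- padding (7B)
48..64  b  (16B, 8-aligned)
within Record: refcount at 8
48 + 8 = 56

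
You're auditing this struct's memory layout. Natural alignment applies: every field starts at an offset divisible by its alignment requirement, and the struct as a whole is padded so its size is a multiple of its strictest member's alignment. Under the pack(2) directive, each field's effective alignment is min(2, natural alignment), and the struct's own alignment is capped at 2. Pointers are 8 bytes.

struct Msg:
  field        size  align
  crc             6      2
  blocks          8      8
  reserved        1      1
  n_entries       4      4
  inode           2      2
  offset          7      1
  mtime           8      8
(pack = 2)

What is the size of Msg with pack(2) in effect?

0..6  crc  (6B, 2-aligned)
6..14  blocks  (8B, 2-aligned)
14..15  reserved  (1B, 1-aligned)
15..16  -- padding (1B)
16..20  n_entries  (4B, 2-aligned)
20..22  inode  (2B, 2-aligned)
22..29  offset  (7B, 1-aligned)
29..30  -- padding (1B)
30..38  mtime  (8B, 2-aligned)
sizeof = 38, alignof = 2

38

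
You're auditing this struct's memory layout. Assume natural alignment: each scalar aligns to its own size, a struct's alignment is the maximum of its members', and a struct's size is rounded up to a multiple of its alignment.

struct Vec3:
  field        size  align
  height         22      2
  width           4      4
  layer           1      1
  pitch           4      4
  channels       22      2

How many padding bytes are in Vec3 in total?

0..22  height  (22B, 2-aligned)
22..24  -- padding (2B)
24..28  width  (4B, 4-aligned)
28..29  layer  (1B, 1-aligned)
29..32  -- padding (3B)
32..36  pitch  (4B, 4-aligned)
36..58  channels  (22B, 2-aligned)
58..60  -- tail padding (2B)
sizeof = 60, alignof = 4
data bytes 53, size 60 → padding 7

7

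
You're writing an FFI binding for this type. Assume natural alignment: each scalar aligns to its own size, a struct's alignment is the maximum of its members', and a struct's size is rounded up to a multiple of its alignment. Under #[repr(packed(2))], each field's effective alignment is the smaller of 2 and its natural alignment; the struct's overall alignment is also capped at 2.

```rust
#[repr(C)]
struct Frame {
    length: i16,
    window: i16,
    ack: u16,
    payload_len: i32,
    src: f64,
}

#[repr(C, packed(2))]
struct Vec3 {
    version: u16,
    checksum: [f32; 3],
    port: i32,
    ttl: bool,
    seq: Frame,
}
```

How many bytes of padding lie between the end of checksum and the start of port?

Frame: length at 0 (size 2, align 2) → ends 2; window at 2 (size 2, align 2) → ends 4; ack at 4 (size 2, align 2) → ends 6; pad 2 to align 4 for payload_len; payload_len at 8 (size 4, align 4) → ends 12; pad 4 to align 8 for src; src at 16 (size 8, align 8) → ends 24; total 24 bytes, alignment 8
version at 0 (size 2, align 2) → ends 2
checksum at 2 (size 12, align 2) → ends 14
port at 14 (size 4, align 2) → ends 18

0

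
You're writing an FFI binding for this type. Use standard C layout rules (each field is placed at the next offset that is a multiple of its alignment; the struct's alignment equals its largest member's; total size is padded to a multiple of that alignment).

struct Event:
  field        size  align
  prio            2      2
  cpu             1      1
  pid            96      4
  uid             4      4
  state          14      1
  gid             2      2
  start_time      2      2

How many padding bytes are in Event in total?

3

@0: prio [2B, align 2] → 2
@2: cpu [1B, align 1] → 3
+1 pad (align 4)
@4: pid [96B, align 4] → 100
@100: uid [4B, align 4] → 104
@104: state [14B, align 1] → 118
@118: gid [2B, align 2] → 120
@120: start_time [2B, align 2] → 122
+2 tail pad (align 4)
size 124, align 4
data bytes 121, size 124 → padding 3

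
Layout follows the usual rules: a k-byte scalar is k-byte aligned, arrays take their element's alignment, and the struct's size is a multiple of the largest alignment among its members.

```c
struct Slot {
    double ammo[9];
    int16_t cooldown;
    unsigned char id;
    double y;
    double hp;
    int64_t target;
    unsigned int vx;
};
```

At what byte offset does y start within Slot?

0..72  ammo  (72B, 8-aligned)
72..74  cooldown  (2B, 2-aligned)
74..75  id  (1B, 1-aligned)
75..80  -- padding (5B)
80..88  y  (8B, 8-aligned)

80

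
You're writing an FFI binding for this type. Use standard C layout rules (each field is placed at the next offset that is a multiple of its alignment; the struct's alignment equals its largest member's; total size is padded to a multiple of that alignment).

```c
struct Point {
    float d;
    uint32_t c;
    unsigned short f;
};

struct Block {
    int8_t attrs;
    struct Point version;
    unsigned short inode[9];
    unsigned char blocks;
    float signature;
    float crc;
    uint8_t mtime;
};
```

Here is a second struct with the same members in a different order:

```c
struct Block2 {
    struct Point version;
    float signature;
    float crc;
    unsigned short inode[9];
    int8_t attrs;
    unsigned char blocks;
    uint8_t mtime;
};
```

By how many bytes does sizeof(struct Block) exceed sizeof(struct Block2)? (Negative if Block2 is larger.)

Point: 0..4  d  (4B, 4-aligned); 4..8  c  (4B, 4-aligned); 8..10  f  (2B, 2-aligned); 10..12  -- tail padding (2B); sizeof = 12, alignof = 4
0..1  attrs  (1B, 1-aligned)
1..4  -- padding (3B)
4..16  version  (12B, 4-aligned)
16..34  inode  (18B, 2-aligned)
34..35  blocks  (1B, 1-aligned)
35..36  -- padding (1B)
36..40  signature  (4B, 4-aligned)
40..44  crc  (4B, 4-aligned)
44..45  mtime  (1B, 1-aligned)
45..48  -- tail padding (3B)
sizeof = 48, alignof = 4
— Block2 —
0..12  version  (12B, 4-aligned)
12..16  signature  (4B, 4-aligned)
16..20  crc  (4B, 4-aligned)
20..38  inode  (18B, 2-aligned)
38..39  attrs  (1B, 1-aligned)
39..40  blocks  (1B, 1-aligned)
40..41  mtime  (1B, 1-aligned)
41..44  -- tail padding (3B)
sizeof = 44, alignof = 4
48 − 44 = 4

4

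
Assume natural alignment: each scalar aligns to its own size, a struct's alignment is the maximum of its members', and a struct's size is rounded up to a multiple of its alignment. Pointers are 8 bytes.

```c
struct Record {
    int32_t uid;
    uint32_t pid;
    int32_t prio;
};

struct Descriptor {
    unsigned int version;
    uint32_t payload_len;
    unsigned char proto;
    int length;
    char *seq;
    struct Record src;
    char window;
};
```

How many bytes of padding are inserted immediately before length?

3

Record: @0: uid [4B, align 4] → 4; @4: pid [4B, align 4] → 8; @8: prio [4B, align 4] → 12; size 12, align 4
@0: version [4B, align 4] → 4
@4: payload_len [4B, align 4] → 8
@8: proto [1B, align 1] → 9
+3 pad (align 4)
@12: length [4B, align 4] → 16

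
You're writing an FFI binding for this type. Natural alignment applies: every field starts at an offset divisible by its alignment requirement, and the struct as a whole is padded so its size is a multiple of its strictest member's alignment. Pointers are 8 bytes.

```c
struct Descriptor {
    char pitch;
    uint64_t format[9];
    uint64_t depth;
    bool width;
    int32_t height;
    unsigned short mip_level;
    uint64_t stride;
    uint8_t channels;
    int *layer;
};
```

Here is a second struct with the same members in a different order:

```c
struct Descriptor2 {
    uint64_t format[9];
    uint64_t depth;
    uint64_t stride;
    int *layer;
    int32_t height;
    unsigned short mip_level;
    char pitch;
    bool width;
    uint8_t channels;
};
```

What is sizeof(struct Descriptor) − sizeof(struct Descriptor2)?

16

pitch at 0 (size 1, align 1) → ends 1
pad 7 to align 8 for format
format at 8 (size 72, align 8) → ends 80
depth at 80 (size 8, align 8) → ends 88
width at 88 (size 1, align 1) → ends 89
pad 3 to align 4 for height
height at 92 (size 4, align 4) → ends 96
mip_level at 96 (size 2, align 2) → ends 98
pad 6 to align 8 for stride
stride at 104 (size 8, align 8) → ends 112
channels at 112 (size 1, align 1) → ends 113
pad 7 to align 8 for layer
layer at 120 (size 8, align 8) → ends 128
total 128 bytes, alignment 8
— Descriptor2 —
format at 0 (size 72, align 8) → ends 72
depth at 72 (size 8, align 8) → ends 80
stride at 80 (size 8, align 8) → ends 88
layer at 88 (size 8, align 8) → ends 96
height at 96 (size 4, align 4) → ends 100
mip_level at 100 (size 2, align 2) → ends 102
pitch at 102 (size 1, align 1) → ends 103
width at 103 (size 1, align 1) → ends 104
channels at 104 (size 1, align 1) → ends 105
tail pad 7 to reach multiple of 8
total 112 bytes, alignment 8
128 − 112 = 16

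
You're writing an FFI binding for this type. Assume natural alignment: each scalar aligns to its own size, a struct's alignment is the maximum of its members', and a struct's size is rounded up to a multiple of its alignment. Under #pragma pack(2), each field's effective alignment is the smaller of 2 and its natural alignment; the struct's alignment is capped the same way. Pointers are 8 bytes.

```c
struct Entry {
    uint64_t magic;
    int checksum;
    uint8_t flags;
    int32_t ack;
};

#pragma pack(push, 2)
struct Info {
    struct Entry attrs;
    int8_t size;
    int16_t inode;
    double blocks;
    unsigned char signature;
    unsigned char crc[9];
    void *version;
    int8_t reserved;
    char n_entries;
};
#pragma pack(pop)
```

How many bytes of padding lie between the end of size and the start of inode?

Entry: @0: magic [8B, align 8] → 8; @8: checksum [4B, align 4] → 12; @12: flags [1B, align 1] → 13; +3 pad (align 4); @16: ack [4B, align 4] → 20; +4 tail pad (align 8); size 24, align 8
@0: attrs [24B, align 2] → 24
@24: size [1B, align 1] → 25
+1 pad (align 2)
@26: inode [2B, align 2] → 28

1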